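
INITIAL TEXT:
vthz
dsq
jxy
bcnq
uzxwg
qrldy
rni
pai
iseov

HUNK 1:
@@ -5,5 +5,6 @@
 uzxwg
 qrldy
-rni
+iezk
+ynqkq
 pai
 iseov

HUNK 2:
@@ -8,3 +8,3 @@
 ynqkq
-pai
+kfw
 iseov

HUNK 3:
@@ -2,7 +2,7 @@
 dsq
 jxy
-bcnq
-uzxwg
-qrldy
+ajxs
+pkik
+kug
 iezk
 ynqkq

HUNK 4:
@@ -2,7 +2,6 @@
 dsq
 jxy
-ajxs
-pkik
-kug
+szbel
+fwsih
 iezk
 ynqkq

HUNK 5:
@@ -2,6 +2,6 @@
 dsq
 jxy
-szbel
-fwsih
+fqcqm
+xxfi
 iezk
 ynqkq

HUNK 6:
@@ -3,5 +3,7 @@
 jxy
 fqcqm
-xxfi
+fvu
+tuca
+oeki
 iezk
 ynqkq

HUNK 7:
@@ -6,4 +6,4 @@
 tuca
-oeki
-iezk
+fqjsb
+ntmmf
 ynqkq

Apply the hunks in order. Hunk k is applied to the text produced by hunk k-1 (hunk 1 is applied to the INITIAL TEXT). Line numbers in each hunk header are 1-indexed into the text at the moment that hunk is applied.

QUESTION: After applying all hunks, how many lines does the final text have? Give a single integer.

Answer: 11

Derivation:
Hunk 1: at line 5 remove [rni] add [iezk,ynqkq] -> 10 lines: vthz dsq jxy bcnq uzxwg qrldy iezk ynqkq pai iseov
Hunk 2: at line 8 remove [pai] add [kfw] -> 10 lines: vthz dsq jxy bcnq uzxwg qrldy iezk ynqkq kfw iseov
Hunk 3: at line 2 remove [bcnq,uzxwg,qrldy] add [ajxs,pkik,kug] -> 10 lines: vthz dsq jxy ajxs pkik kug iezk ynqkq kfw iseov
Hunk 4: at line 2 remove [ajxs,pkik,kug] add [szbel,fwsih] -> 9 lines: vthz dsq jxy szbel fwsih iezk ynqkq kfw iseov
Hunk 5: at line 2 remove [szbel,fwsih] add [fqcqm,xxfi] -> 9 lines: vthz dsq jxy fqcqm xxfi iezk ynqkq kfw iseov
Hunk 6: at line 3 remove [xxfi] add [fvu,tuca,oeki] -> 11 lines: vthz dsq jxy fqcqm fvu tuca oeki iezk ynqkq kfw iseov
Hunk 7: at line 6 remove [oeki,iezk] add [fqjsb,ntmmf] -> 11 lines: vthz dsq jxy fqcqm fvu tuca fqjsb ntmmf ynqkq kfw iseov
Final line count: 11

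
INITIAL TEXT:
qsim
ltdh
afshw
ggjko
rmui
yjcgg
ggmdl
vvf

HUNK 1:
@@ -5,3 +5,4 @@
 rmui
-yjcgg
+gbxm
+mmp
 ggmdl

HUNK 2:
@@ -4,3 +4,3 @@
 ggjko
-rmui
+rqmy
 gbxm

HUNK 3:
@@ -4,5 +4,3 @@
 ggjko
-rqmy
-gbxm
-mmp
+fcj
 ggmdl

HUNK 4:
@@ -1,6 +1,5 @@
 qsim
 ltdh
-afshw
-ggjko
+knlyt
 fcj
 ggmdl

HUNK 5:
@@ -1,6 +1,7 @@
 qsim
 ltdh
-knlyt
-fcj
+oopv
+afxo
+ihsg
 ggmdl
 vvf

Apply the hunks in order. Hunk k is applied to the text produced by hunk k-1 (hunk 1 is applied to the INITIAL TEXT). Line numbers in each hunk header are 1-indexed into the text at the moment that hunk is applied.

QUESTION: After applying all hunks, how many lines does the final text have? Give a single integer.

Answer: 7

Derivation:
Hunk 1: at line 5 remove [yjcgg] add [gbxm,mmp] -> 9 lines: qsim ltdh afshw ggjko rmui gbxm mmp ggmdl vvf
Hunk 2: at line 4 remove [rmui] add [rqmy] -> 9 lines: qsim ltdh afshw ggjko rqmy gbxm mmp ggmdl vvf
Hunk 3: at line 4 remove [rqmy,gbxm,mmp] add [fcj] -> 7 lines: qsim ltdh afshw ggjko fcj ggmdl vvf
Hunk 4: at line 1 remove [afshw,ggjko] add [knlyt] -> 6 lines: qsim ltdh knlyt fcj ggmdl vvf
Hunk 5: at line 1 remove [knlyt,fcj] add [oopv,afxo,ihsg] -> 7 lines: qsim ltdh oopv afxo ihsg ggmdl vvf
Final line count: 7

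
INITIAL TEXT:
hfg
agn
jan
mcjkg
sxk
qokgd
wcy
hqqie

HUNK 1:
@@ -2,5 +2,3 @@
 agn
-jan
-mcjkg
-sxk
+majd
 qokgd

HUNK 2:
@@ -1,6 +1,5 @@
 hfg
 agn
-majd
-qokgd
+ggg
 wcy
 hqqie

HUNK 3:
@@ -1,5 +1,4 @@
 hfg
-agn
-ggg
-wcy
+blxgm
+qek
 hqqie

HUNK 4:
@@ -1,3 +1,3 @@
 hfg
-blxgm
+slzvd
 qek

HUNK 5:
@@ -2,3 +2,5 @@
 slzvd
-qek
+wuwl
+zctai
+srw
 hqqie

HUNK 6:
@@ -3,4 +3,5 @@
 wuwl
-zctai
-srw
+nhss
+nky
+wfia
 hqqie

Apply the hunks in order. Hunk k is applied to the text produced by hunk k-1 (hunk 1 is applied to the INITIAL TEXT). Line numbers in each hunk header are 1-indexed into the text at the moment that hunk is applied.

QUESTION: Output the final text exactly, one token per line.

Hunk 1: at line 2 remove [jan,mcjkg,sxk] add [majd] -> 6 lines: hfg agn majd qokgd wcy hqqie
Hunk 2: at line 1 remove [majd,qokgd] add [ggg] -> 5 lines: hfg agn ggg wcy hqqie
Hunk 3: at line 1 remove [agn,ggg,wcy] add [blxgm,qek] -> 4 lines: hfg blxgm qek hqqie
Hunk 4: at line 1 remove [blxgm] add [slzvd] -> 4 lines: hfg slzvd qek hqqie
Hunk 5: at line 2 remove [qek] add [wuwl,zctai,srw] -> 6 lines: hfg slzvd wuwl zctai srw hqqie
Hunk 6: at line 3 remove [zctai,srw] add [nhss,nky,wfia] -> 7 lines: hfg slzvd wuwl nhss nky wfia hqqie

Answer: hfg
slzvd
wuwl
nhss
nky
wfia
hqqie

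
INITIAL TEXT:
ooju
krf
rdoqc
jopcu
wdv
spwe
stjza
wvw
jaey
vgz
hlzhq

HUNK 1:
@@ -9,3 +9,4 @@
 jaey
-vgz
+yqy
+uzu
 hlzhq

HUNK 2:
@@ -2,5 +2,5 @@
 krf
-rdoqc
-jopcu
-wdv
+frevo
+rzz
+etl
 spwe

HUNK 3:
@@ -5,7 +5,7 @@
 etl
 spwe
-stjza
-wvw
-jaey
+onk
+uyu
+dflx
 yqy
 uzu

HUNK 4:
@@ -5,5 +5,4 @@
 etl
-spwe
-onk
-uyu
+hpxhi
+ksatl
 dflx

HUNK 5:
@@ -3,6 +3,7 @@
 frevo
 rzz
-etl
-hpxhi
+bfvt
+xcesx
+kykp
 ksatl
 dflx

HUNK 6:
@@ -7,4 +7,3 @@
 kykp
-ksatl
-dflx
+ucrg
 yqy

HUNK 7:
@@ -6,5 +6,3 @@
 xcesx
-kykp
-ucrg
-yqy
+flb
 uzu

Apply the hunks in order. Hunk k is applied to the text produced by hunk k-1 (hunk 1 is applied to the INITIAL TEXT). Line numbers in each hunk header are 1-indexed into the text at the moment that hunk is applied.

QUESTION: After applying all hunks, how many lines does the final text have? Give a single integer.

Hunk 1: at line 9 remove [vgz] add [yqy,uzu] -> 12 lines: ooju krf rdoqc jopcu wdv spwe stjza wvw jaey yqy uzu hlzhq
Hunk 2: at line 2 remove [rdoqc,jopcu,wdv] add [frevo,rzz,etl] -> 12 lines: ooju krf frevo rzz etl spwe stjza wvw jaey yqy uzu hlzhq
Hunk 3: at line 5 remove [stjza,wvw,jaey] add [onk,uyu,dflx] -> 12 lines: ooju krf frevo rzz etl spwe onk uyu dflx yqy uzu hlzhq
Hunk 4: at line 5 remove [spwe,onk,uyu] add [hpxhi,ksatl] -> 11 lines: ooju krf frevo rzz etl hpxhi ksatl dflx yqy uzu hlzhq
Hunk 5: at line 3 remove [etl,hpxhi] add [bfvt,xcesx,kykp] -> 12 lines: ooju krf frevo rzz bfvt xcesx kykp ksatl dflx yqy uzu hlzhq
Hunk 6: at line 7 remove [ksatl,dflx] add [ucrg] -> 11 lines: ooju krf frevo rzz bfvt xcesx kykp ucrg yqy uzu hlzhq
Hunk 7: at line 6 remove [kykp,ucrg,yqy] add [flb] -> 9 lines: ooju krf frevo rzz bfvt xcesx flb uzu hlzhq
Final line count: 9

Answer: 9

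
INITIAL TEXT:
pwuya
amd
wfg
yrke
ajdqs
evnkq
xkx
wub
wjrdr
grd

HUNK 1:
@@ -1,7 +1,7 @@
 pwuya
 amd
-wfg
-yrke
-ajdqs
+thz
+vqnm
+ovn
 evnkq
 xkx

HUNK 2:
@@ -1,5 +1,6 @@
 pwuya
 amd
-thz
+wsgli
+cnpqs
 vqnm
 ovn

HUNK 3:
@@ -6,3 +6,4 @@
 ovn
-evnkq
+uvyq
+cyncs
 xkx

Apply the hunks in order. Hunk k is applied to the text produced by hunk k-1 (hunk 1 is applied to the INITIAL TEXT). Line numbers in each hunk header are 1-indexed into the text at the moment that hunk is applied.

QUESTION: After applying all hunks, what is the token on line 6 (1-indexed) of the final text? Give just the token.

Hunk 1: at line 1 remove [wfg,yrke,ajdqs] add [thz,vqnm,ovn] -> 10 lines: pwuya amd thz vqnm ovn evnkq xkx wub wjrdr grd
Hunk 2: at line 1 remove [thz] add [wsgli,cnpqs] -> 11 lines: pwuya amd wsgli cnpqs vqnm ovn evnkq xkx wub wjrdr grd
Hunk 3: at line 6 remove [evnkq] add [uvyq,cyncs] -> 12 lines: pwuya amd wsgli cnpqs vqnm ovn uvyq cyncs xkx wub wjrdr grd
Final line 6: ovn

Answer: ovn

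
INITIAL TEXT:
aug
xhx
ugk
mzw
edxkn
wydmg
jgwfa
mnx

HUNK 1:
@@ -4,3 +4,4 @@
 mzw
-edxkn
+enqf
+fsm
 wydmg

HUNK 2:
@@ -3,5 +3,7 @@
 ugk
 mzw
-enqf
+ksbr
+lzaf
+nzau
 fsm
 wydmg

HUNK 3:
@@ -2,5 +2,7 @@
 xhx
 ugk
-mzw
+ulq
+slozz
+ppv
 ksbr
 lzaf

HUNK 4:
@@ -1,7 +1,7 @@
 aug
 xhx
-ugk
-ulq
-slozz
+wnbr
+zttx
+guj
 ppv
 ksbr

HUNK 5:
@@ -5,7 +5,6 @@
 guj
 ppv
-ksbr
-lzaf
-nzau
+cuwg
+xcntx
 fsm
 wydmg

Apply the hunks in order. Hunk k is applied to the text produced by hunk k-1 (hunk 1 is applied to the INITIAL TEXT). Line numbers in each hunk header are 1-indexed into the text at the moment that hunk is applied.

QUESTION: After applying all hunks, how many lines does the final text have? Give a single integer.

Hunk 1: at line 4 remove [edxkn] add [enqf,fsm] -> 9 lines: aug xhx ugk mzw enqf fsm wydmg jgwfa mnx
Hunk 2: at line 3 remove [enqf] add [ksbr,lzaf,nzau] -> 11 lines: aug xhx ugk mzw ksbr lzaf nzau fsm wydmg jgwfa mnx
Hunk 3: at line 2 remove [mzw] add [ulq,slozz,ppv] -> 13 lines: aug xhx ugk ulq slozz ppv ksbr lzaf nzau fsm wydmg jgwfa mnx
Hunk 4: at line 1 remove [ugk,ulq,slozz] add [wnbr,zttx,guj] -> 13 lines: aug xhx wnbr zttx guj ppv ksbr lzaf nzau fsm wydmg jgwfa mnx
Hunk 5: at line 5 remove [ksbr,lzaf,nzau] add [cuwg,xcntx] -> 12 lines: aug xhx wnbr zttx guj ppv cuwg xcntx fsm wydmg jgwfa mnx
Final line count: 12

Answer: 12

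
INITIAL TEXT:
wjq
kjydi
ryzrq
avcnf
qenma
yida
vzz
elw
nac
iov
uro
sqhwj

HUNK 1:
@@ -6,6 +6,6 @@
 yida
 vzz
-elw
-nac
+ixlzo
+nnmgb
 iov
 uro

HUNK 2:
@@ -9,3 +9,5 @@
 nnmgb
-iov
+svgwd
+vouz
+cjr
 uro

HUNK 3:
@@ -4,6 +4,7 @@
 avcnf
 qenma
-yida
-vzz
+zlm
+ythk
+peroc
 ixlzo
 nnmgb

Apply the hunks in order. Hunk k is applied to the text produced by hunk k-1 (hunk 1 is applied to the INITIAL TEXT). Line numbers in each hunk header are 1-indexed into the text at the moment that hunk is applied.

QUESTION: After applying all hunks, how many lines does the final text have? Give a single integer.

Hunk 1: at line 6 remove [elw,nac] add [ixlzo,nnmgb] -> 12 lines: wjq kjydi ryzrq avcnf qenma yida vzz ixlzo nnmgb iov uro sqhwj
Hunk 2: at line 9 remove [iov] add [svgwd,vouz,cjr] -> 14 lines: wjq kjydi ryzrq avcnf qenma yida vzz ixlzo nnmgb svgwd vouz cjr uro sqhwj
Hunk 3: at line 4 remove [yida,vzz] add [zlm,ythk,peroc] -> 15 lines: wjq kjydi ryzrq avcnf qenma zlm ythk peroc ixlzo nnmgb svgwd vouz cjr uro sqhwj
Final line count: 15

Answer: 15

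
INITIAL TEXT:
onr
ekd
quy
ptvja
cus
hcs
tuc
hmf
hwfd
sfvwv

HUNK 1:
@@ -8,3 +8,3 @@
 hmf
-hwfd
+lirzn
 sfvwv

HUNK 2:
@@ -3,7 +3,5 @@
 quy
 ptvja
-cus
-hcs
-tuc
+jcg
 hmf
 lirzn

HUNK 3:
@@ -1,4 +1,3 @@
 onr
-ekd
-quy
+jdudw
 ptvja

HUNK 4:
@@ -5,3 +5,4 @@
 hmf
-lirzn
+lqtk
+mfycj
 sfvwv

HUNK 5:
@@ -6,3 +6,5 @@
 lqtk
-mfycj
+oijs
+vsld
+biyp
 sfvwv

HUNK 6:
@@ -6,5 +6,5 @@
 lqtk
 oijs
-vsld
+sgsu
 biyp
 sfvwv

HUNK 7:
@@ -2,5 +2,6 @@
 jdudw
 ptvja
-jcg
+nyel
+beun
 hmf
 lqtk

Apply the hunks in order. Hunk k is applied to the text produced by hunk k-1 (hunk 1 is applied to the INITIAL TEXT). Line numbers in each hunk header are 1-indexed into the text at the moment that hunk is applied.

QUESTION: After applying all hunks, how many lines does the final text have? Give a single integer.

Answer: 11

Derivation:
Hunk 1: at line 8 remove [hwfd] add [lirzn] -> 10 lines: onr ekd quy ptvja cus hcs tuc hmf lirzn sfvwv
Hunk 2: at line 3 remove [cus,hcs,tuc] add [jcg] -> 8 lines: onr ekd quy ptvja jcg hmf lirzn sfvwv
Hunk 3: at line 1 remove [ekd,quy] add [jdudw] -> 7 lines: onr jdudw ptvja jcg hmf lirzn sfvwv
Hunk 4: at line 5 remove [lirzn] add [lqtk,mfycj] -> 8 lines: onr jdudw ptvja jcg hmf lqtk mfycj sfvwv
Hunk 5: at line 6 remove [mfycj] add [oijs,vsld,biyp] -> 10 lines: onr jdudw ptvja jcg hmf lqtk oijs vsld biyp sfvwv
Hunk 6: at line 6 remove [vsld] add [sgsu] -> 10 lines: onr jdudw ptvja jcg hmf lqtk oijs sgsu biyp sfvwv
Hunk 7: at line 2 remove [jcg] add [nyel,beun] -> 11 lines: onr jdudw ptvja nyel beun hmf lqtk oijs sgsu biyp sfvwv
Final line count: 11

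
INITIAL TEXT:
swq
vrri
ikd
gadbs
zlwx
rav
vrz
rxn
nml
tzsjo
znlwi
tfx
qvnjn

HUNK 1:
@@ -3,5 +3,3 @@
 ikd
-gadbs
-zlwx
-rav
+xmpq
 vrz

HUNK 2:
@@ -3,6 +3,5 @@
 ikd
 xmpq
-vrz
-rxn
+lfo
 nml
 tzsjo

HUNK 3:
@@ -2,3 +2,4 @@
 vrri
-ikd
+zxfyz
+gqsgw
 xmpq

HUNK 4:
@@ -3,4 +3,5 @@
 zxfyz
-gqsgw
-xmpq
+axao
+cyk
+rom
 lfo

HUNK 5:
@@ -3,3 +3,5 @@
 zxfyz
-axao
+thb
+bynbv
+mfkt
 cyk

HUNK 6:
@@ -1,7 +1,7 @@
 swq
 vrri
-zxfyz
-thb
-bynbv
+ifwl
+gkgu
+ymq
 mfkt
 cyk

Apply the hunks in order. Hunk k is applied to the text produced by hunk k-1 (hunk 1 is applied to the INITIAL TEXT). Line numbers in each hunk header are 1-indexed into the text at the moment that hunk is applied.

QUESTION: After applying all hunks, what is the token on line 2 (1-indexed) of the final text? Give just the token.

Answer: vrri

Derivation:
Hunk 1: at line 3 remove [gadbs,zlwx,rav] add [xmpq] -> 11 lines: swq vrri ikd xmpq vrz rxn nml tzsjo znlwi tfx qvnjn
Hunk 2: at line 3 remove [vrz,rxn] add [lfo] -> 10 lines: swq vrri ikd xmpq lfo nml tzsjo znlwi tfx qvnjn
Hunk 3: at line 2 remove [ikd] add [zxfyz,gqsgw] -> 11 lines: swq vrri zxfyz gqsgw xmpq lfo nml tzsjo znlwi tfx qvnjn
Hunk 4: at line 3 remove [gqsgw,xmpq] add [axao,cyk,rom] -> 12 lines: swq vrri zxfyz axao cyk rom lfo nml tzsjo znlwi tfx qvnjn
Hunk 5: at line 3 remove [axao] add [thb,bynbv,mfkt] -> 14 lines: swq vrri zxfyz thb bynbv mfkt cyk rom lfo nml tzsjo znlwi tfx qvnjn
Hunk 6: at line 1 remove [zxfyz,thb,bynbv] add [ifwl,gkgu,ymq] -> 14 lines: swq vrri ifwl gkgu ymq mfkt cyk rom lfo nml tzsjo znlwi tfx qvnjn
Final line 2: vrri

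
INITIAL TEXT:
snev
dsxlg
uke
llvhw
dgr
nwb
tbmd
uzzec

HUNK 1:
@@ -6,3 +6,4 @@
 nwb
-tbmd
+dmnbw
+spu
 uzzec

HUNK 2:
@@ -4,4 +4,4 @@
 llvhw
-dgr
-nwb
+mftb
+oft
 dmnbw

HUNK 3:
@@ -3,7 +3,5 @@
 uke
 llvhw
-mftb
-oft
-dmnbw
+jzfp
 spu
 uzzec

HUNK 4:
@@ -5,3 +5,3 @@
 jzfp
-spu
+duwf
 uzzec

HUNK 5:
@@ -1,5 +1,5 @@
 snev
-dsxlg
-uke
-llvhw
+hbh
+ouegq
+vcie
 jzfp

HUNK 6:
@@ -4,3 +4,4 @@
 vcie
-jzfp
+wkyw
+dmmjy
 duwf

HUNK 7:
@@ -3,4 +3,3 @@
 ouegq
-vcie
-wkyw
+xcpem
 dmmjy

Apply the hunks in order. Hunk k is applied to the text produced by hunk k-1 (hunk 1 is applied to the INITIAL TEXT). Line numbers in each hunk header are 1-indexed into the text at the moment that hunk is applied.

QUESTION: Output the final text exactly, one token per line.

Answer: snev
hbh
ouegq
xcpem
dmmjy
duwf
uzzec

Derivation:
Hunk 1: at line 6 remove [tbmd] add [dmnbw,spu] -> 9 lines: snev dsxlg uke llvhw dgr nwb dmnbw spu uzzec
Hunk 2: at line 4 remove [dgr,nwb] add [mftb,oft] -> 9 lines: snev dsxlg uke llvhw mftb oft dmnbw spu uzzec
Hunk 3: at line 3 remove [mftb,oft,dmnbw] add [jzfp] -> 7 lines: snev dsxlg uke llvhw jzfp spu uzzec
Hunk 4: at line 5 remove [spu] add [duwf] -> 7 lines: snev dsxlg uke llvhw jzfp duwf uzzec
Hunk 5: at line 1 remove [dsxlg,uke,llvhw] add [hbh,ouegq,vcie] -> 7 lines: snev hbh ouegq vcie jzfp duwf uzzec
Hunk 6: at line 4 remove [jzfp] add [wkyw,dmmjy] -> 8 lines: snev hbh ouegq vcie wkyw dmmjy duwf uzzec
Hunk 7: at line 3 remove [vcie,wkyw] add [xcpem] -> 7 lines: snev hbh ouegq xcpem dmmjy duwf uzzec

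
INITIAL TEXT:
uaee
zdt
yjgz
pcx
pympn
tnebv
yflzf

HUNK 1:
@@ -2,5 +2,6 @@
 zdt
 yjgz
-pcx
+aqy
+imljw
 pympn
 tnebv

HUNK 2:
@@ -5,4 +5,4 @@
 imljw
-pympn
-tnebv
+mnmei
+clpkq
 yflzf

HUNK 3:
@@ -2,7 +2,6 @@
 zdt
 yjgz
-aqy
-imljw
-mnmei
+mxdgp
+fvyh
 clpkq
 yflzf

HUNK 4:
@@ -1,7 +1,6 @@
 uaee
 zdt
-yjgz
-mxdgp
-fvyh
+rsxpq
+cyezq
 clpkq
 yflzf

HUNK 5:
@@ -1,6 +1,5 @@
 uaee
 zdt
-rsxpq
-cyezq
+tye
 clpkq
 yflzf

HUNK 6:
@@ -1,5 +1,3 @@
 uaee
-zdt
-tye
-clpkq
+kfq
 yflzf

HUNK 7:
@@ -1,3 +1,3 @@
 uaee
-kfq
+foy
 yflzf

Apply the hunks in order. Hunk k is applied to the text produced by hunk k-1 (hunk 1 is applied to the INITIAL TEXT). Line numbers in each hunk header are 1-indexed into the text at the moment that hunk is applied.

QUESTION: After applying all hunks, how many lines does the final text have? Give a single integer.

Hunk 1: at line 2 remove [pcx] add [aqy,imljw] -> 8 lines: uaee zdt yjgz aqy imljw pympn tnebv yflzf
Hunk 2: at line 5 remove [pympn,tnebv] add [mnmei,clpkq] -> 8 lines: uaee zdt yjgz aqy imljw mnmei clpkq yflzf
Hunk 3: at line 2 remove [aqy,imljw,mnmei] add [mxdgp,fvyh] -> 7 lines: uaee zdt yjgz mxdgp fvyh clpkq yflzf
Hunk 4: at line 1 remove [yjgz,mxdgp,fvyh] add [rsxpq,cyezq] -> 6 lines: uaee zdt rsxpq cyezq clpkq yflzf
Hunk 5: at line 1 remove [rsxpq,cyezq] add [tye] -> 5 lines: uaee zdt tye clpkq yflzf
Hunk 6: at line 1 remove [zdt,tye,clpkq] add [kfq] -> 3 lines: uaee kfq yflzf
Hunk 7: at line 1 remove [kfq] add [foy] -> 3 lines: uaee foy yflzf
Final line count: 3

Answer: 3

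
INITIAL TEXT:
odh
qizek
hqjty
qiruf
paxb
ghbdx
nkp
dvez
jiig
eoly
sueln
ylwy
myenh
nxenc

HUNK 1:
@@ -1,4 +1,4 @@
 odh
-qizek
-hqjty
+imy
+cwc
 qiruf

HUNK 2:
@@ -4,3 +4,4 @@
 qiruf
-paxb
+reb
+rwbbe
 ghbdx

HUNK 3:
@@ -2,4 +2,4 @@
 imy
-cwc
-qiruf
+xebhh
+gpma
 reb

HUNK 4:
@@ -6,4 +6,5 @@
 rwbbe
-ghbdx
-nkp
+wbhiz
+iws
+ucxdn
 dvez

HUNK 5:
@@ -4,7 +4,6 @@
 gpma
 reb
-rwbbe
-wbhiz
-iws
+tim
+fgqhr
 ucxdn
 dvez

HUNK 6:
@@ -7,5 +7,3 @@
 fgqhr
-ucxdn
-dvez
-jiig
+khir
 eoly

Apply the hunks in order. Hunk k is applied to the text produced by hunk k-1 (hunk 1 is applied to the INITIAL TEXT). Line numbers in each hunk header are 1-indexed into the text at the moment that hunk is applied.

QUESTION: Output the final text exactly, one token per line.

Hunk 1: at line 1 remove [qizek,hqjty] add [imy,cwc] -> 14 lines: odh imy cwc qiruf paxb ghbdx nkp dvez jiig eoly sueln ylwy myenh nxenc
Hunk 2: at line 4 remove [paxb] add [reb,rwbbe] -> 15 lines: odh imy cwc qiruf reb rwbbe ghbdx nkp dvez jiig eoly sueln ylwy myenh nxenc
Hunk 3: at line 2 remove [cwc,qiruf] add [xebhh,gpma] -> 15 lines: odh imy xebhh gpma reb rwbbe ghbdx nkp dvez jiig eoly sueln ylwy myenh nxenc
Hunk 4: at line 6 remove [ghbdx,nkp] add [wbhiz,iws,ucxdn] -> 16 lines: odh imy xebhh gpma reb rwbbe wbhiz iws ucxdn dvez jiig eoly sueln ylwy myenh nxenc
Hunk 5: at line 4 remove [rwbbe,wbhiz,iws] add [tim,fgqhr] -> 15 lines: odh imy xebhh gpma reb tim fgqhr ucxdn dvez jiig eoly sueln ylwy myenh nxenc
Hunk 6: at line 7 remove [ucxdn,dvez,jiig] add [khir] -> 13 lines: odh imy xebhh gpma reb tim fgqhr khir eoly sueln ylwy myenh nxenc

Answer: odh
imy
xebhh
gpma
reb
tim
fgqhr
khir
eoly
sueln
ylwy
myenh
nxenc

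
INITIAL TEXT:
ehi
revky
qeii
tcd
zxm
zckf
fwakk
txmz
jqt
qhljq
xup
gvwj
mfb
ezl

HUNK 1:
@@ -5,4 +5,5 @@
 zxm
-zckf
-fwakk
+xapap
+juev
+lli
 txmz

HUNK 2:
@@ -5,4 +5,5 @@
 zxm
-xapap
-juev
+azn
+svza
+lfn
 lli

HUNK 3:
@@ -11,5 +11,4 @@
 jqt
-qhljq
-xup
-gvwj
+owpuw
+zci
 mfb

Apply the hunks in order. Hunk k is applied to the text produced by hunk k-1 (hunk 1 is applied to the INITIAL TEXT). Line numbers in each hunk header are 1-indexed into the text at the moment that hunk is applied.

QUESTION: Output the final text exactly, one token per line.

Answer: ehi
revky
qeii
tcd
zxm
azn
svza
lfn
lli
txmz
jqt
owpuw
zci
mfb
ezl

Derivation:
Hunk 1: at line 5 remove [zckf,fwakk] add [xapap,juev,lli] -> 15 lines: ehi revky qeii tcd zxm xapap juev lli txmz jqt qhljq xup gvwj mfb ezl
Hunk 2: at line 5 remove [xapap,juev] add [azn,svza,lfn] -> 16 lines: ehi revky qeii tcd zxm azn svza lfn lli txmz jqt qhljq xup gvwj mfb ezl
Hunk 3: at line 11 remove [qhljq,xup,gvwj] add [owpuw,zci] -> 15 lines: ehi revky qeii tcd zxm azn svza lfn lli txmz jqt owpuw zci mfb ezl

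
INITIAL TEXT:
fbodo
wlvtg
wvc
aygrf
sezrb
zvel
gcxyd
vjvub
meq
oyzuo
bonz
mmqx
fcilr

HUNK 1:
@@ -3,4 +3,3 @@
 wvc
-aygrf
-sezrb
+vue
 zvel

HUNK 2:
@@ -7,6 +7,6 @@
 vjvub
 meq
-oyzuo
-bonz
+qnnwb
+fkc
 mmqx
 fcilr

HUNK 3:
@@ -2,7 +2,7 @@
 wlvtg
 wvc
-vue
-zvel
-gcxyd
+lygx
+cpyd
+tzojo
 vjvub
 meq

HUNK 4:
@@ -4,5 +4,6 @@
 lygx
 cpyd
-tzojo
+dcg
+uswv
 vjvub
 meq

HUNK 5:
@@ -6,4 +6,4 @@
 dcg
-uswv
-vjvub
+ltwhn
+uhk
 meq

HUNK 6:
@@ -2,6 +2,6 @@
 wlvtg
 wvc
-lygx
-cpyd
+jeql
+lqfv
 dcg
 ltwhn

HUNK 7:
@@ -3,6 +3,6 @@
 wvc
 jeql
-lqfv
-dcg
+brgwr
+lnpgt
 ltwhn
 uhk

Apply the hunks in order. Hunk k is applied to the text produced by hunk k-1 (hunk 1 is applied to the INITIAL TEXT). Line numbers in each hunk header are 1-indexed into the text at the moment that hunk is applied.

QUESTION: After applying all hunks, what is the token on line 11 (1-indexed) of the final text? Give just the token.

Answer: fkc

Derivation:
Hunk 1: at line 3 remove [aygrf,sezrb] add [vue] -> 12 lines: fbodo wlvtg wvc vue zvel gcxyd vjvub meq oyzuo bonz mmqx fcilr
Hunk 2: at line 7 remove [oyzuo,bonz] add [qnnwb,fkc] -> 12 lines: fbodo wlvtg wvc vue zvel gcxyd vjvub meq qnnwb fkc mmqx fcilr
Hunk 3: at line 2 remove [vue,zvel,gcxyd] add [lygx,cpyd,tzojo] -> 12 lines: fbodo wlvtg wvc lygx cpyd tzojo vjvub meq qnnwb fkc mmqx fcilr
Hunk 4: at line 4 remove [tzojo] add [dcg,uswv] -> 13 lines: fbodo wlvtg wvc lygx cpyd dcg uswv vjvub meq qnnwb fkc mmqx fcilr
Hunk 5: at line 6 remove [uswv,vjvub] add [ltwhn,uhk] -> 13 lines: fbodo wlvtg wvc lygx cpyd dcg ltwhn uhk meq qnnwb fkc mmqx fcilr
Hunk 6: at line 2 remove [lygx,cpyd] add [jeql,lqfv] -> 13 lines: fbodo wlvtg wvc jeql lqfv dcg ltwhn uhk meq qnnwb fkc mmqx fcilr
Hunk 7: at line 3 remove [lqfv,dcg] add [brgwr,lnpgt] -> 13 lines: fbodo wlvtg wvc jeql brgwr lnpgt ltwhn uhk meq qnnwb fkc mmqx fcilr
Final line 11: fkc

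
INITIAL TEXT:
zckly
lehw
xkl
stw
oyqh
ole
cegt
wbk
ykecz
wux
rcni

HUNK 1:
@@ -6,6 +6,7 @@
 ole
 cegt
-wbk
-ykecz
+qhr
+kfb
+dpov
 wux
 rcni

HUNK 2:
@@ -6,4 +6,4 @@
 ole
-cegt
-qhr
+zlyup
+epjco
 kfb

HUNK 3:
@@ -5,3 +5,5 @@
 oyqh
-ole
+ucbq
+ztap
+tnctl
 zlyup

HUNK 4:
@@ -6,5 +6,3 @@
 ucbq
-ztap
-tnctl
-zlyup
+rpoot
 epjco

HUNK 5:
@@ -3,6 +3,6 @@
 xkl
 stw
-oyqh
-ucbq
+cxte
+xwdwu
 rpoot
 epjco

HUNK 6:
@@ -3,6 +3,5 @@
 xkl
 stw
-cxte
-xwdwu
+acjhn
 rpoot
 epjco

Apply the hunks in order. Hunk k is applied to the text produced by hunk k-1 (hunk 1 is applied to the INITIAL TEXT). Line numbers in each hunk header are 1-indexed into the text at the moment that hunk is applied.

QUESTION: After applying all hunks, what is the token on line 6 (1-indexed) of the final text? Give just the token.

Hunk 1: at line 6 remove [wbk,ykecz] add [qhr,kfb,dpov] -> 12 lines: zckly lehw xkl stw oyqh ole cegt qhr kfb dpov wux rcni
Hunk 2: at line 6 remove [cegt,qhr] add [zlyup,epjco] -> 12 lines: zckly lehw xkl stw oyqh ole zlyup epjco kfb dpov wux rcni
Hunk 3: at line 5 remove [ole] add [ucbq,ztap,tnctl] -> 14 lines: zckly lehw xkl stw oyqh ucbq ztap tnctl zlyup epjco kfb dpov wux rcni
Hunk 4: at line 6 remove [ztap,tnctl,zlyup] add [rpoot] -> 12 lines: zckly lehw xkl stw oyqh ucbq rpoot epjco kfb dpov wux rcni
Hunk 5: at line 3 remove [oyqh,ucbq] add [cxte,xwdwu] -> 12 lines: zckly lehw xkl stw cxte xwdwu rpoot epjco kfb dpov wux rcni
Hunk 6: at line 3 remove [cxte,xwdwu] add [acjhn] -> 11 lines: zckly lehw xkl stw acjhn rpoot epjco kfb dpov wux rcni
Final line 6: rpoot

Answer: rpoot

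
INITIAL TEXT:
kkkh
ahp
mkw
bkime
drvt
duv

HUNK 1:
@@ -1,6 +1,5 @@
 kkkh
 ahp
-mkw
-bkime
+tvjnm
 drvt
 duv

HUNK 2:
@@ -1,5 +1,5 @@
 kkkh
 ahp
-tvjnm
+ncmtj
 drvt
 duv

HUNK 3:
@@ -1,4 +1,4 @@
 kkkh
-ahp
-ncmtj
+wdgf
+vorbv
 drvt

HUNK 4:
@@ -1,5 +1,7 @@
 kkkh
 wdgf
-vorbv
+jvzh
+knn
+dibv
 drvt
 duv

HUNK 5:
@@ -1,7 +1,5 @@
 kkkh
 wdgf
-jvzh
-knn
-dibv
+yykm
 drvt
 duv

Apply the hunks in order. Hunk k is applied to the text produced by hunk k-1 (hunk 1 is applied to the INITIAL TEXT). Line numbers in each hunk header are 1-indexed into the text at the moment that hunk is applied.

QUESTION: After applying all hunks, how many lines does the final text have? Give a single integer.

Hunk 1: at line 1 remove [mkw,bkime] add [tvjnm] -> 5 lines: kkkh ahp tvjnm drvt duv
Hunk 2: at line 1 remove [tvjnm] add [ncmtj] -> 5 lines: kkkh ahp ncmtj drvt duv
Hunk 3: at line 1 remove [ahp,ncmtj] add [wdgf,vorbv] -> 5 lines: kkkh wdgf vorbv drvt duv
Hunk 4: at line 1 remove [vorbv] add [jvzh,knn,dibv] -> 7 lines: kkkh wdgf jvzh knn dibv drvt duv
Hunk 5: at line 1 remove [jvzh,knn,dibv] add [yykm] -> 5 lines: kkkh wdgf yykm drvt duv
Final line count: 5

Answer: 5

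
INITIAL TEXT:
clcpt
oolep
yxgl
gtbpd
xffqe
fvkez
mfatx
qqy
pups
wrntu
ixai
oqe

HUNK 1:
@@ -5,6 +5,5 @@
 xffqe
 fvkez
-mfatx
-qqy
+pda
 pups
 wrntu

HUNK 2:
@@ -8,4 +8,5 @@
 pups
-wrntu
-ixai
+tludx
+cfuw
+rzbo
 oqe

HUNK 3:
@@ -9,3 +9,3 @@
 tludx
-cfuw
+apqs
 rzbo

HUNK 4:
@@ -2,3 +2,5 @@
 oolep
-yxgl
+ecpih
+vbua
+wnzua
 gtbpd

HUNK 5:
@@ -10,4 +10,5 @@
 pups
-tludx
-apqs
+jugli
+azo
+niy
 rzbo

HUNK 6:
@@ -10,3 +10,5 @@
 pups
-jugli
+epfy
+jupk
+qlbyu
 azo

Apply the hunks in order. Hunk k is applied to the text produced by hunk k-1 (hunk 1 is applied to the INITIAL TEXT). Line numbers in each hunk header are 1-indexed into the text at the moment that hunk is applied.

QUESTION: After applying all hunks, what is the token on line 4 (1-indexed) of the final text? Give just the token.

Answer: vbua

Derivation:
Hunk 1: at line 5 remove [mfatx,qqy] add [pda] -> 11 lines: clcpt oolep yxgl gtbpd xffqe fvkez pda pups wrntu ixai oqe
Hunk 2: at line 8 remove [wrntu,ixai] add [tludx,cfuw,rzbo] -> 12 lines: clcpt oolep yxgl gtbpd xffqe fvkez pda pups tludx cfuw rzbo oqe
Hunk 3: at line 9 remove [cfuw] add [apqs] -> 12 lines: clcpt oolep yxgl gtbpd xffqe fvkez pda pups tludx apqs rzbo oqe
Hunk 4: at line 2 remove [yxgl] add [ecpih,vbua,wnzua] -> 14 lines: clcpt oolep ecpih vbua wnzua gtbpd xffqe fvkez pda pups tludx apqs rzbo oqe
Hunk 5: at line 10 remove [tludx,apqs] add [jugli,azo,niy] -> 15 lines: clcpt oolep ecpih vbua wnzua gtbpd xffqe fvkez pda pups jugli azo niy rzbo oqe
Hunk 6: at line 10 remove [jugli] add [epfy,jupk,qlbyu] -> 17 lines: clcpt oolep ecpih vbua wnzua gtbpd xffqe fvkez pda pups epfy jupk qlbyu azo niy rzbo oqe
Final line 4: vbua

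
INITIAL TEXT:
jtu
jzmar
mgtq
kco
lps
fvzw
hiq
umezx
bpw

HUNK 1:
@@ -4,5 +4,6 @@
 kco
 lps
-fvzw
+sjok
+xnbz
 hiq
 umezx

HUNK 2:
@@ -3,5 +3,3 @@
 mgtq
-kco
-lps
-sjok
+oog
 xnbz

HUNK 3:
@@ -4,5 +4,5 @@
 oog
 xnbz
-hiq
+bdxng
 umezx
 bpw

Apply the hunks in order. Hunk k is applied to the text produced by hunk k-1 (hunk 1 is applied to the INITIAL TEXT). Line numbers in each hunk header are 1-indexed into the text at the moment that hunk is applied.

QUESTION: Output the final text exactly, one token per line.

Hunk 1: at line 4 remove [fvzw] add [sjok,xnbz] -> 10 lines: jtu jzmar mgtq kco lps sjok xnbz hiq umezx bpw
Hunk 2: at line 3 remove [kco,lps,sjok] add [oog] -> 8 lines: jtu jzmar mgtq oog xnbz hiq umezx bpw
Hunk 3: at line 4 remove [hiq] add [bdxng] -> 8 lines: jtu jzmar mgtq oog xnbz bdxng umezx bpw

Answer: jtu
jzmar
mgtq
oog
xnbz
bdxng
umezx
bpw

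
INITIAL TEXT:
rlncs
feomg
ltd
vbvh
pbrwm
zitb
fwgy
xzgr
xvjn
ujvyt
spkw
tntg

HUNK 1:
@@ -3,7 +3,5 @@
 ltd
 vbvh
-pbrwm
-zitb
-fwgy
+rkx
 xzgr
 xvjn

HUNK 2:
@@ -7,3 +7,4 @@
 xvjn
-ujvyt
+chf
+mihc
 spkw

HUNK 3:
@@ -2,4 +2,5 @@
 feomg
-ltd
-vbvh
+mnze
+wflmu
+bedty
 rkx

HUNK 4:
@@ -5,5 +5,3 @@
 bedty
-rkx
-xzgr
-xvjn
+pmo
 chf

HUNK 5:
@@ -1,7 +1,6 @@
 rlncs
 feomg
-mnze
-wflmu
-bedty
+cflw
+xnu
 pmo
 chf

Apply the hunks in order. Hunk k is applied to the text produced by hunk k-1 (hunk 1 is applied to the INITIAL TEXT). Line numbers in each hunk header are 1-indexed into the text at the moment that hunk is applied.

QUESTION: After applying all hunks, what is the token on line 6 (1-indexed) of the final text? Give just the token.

Answer: chf

Derivation:
Hunk 1: at line 3 remove [pbrwm,zitb,fwgy] add [rkx] -> 10 lines: rlncs feomg ltd vbvh rkx xzgr xvjn ujvyt spkw tntg
Hunk 2: at line 7 remove [ujvyt] add [chf,mihc] -> 11 lines: rlncs feomg ltd vbvh rkx xzgr xvjn chf mihc spkw tntg
Hunk 3: at line 2 remove [ltd,vbvh] add [mnze,wflmu,bedty] -> 12 lines: rlncs feomg mnze wflmu bedty rkx xzgr xvjn chf mihc spkw tntg
Hunk 4: at line 5 remove [rkx,xzgr,xvjn] add [pmo] -> 10 lines: rlncs feomg mnze wflmu bedty pmo chf mihc spkw tntg
Hunk 5: at line 1 remove [mnze,wflmu,bedty] add [cflw,xnu] -> 9 lines: rlncs feomg cflw xnu pmo chf mihc spkw tntg
Final line 6: chf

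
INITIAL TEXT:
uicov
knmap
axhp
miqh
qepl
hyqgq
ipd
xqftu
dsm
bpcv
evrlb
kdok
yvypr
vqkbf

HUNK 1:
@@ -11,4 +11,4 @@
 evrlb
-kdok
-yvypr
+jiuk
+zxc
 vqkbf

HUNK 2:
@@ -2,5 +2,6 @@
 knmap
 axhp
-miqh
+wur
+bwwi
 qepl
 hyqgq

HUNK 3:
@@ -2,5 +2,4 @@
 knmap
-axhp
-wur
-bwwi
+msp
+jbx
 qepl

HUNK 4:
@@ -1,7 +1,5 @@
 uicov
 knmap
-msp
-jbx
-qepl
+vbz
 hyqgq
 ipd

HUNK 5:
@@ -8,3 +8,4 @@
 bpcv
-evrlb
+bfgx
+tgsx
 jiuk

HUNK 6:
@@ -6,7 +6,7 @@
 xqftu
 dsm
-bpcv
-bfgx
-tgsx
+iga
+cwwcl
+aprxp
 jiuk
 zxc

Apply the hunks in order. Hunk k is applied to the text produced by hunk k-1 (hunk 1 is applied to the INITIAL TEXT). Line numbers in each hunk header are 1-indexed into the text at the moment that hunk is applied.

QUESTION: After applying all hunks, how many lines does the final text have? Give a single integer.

Hunk 1: at line 11 remove [kdok,yvypr] add [jiuk,zxc] -> 14 lines: uicov knmap axhp miqh qepl hyqgq ipd xqftu dsm bpcv evrlb jiuk zxc vqkbf
Hunk 2: at line 2 remove [miqh] add [wur,bwwi] -> 15 lines: uicov knmap axhp wur bwwi qepl hyqgq ipd xqftu dsm bpcv evrlb jiuk zxc vqkbf
Hunk 3: at line 2 remove [axhp,wur,bwwi] add [msp,jbx] -> 14 lines: uicov knmap msp jbx qepl hyqgq ipd xqftu dsm bpcv evrlb jiuk zxc vqkbf
Hunk 4: at line 1 remove [msp,jbx,qepl] add [vbz] -> 12 lines: uicov knmap vbz hyqgq ipd xqftu dsm bpcv evrlb jiuk zxc vqkbf
Hunk 5: at line 8 remove [evrlb] add [bfgx,tgsx] -> 13 lines: uicov knmap vbz hyqgq ipd xqftu dsm bpcv bfgx tgsx jiuk zxc vqkbf
Hunk 6: at line 6 remove [bpcv,bfgx,tgsx] add [iga,cwwcl,aprxp] -> 13 lines: uicov knmap vbz hyqgq ipd xqftu dsm iga cwwcl aprxp jiuk zxc vqkbf
Final line count: 13

Answer: 13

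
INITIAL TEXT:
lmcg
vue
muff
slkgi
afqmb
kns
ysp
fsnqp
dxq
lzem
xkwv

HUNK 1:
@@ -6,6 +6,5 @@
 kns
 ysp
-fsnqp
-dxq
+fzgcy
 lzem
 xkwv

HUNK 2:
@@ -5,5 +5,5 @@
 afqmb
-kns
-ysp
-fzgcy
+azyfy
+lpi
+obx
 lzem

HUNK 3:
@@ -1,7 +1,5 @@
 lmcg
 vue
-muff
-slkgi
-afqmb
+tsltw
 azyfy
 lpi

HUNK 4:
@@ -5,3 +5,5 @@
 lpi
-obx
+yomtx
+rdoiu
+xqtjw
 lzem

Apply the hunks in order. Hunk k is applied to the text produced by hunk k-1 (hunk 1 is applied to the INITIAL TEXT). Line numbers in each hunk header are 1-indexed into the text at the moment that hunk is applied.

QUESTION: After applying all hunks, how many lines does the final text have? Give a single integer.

Hunk 1: at line 6 remove [fsnqp,dxq] add [fzgcy] -> 10 lines: lmcg vue muff slkgi afqmb kns ysp fzgcy lzem xkwv
Hunk 2: at line 5 remove [kns,ysp,fzgcy] add [azyfy,lpi,obx] -> 10 lines: lmcg vue muff slkgi afqmb azyfy lpi obx lzem xkwv
Hunk 3: at line 1 remove [muff,slkgi,afqmb] add [tsltw] -> 8 lines: lmcg vue tsltw azyfy lpi obx lzem xkwv
Hunk 4: at line 5 remove [obx] add [yomtx,rdoiu,xqtjw] -> 10 lines: lmcg vue tsltw azyfy lpi yomtx rdoiu xqtjw lzem xkwv
Final line count: 10

Answer: 10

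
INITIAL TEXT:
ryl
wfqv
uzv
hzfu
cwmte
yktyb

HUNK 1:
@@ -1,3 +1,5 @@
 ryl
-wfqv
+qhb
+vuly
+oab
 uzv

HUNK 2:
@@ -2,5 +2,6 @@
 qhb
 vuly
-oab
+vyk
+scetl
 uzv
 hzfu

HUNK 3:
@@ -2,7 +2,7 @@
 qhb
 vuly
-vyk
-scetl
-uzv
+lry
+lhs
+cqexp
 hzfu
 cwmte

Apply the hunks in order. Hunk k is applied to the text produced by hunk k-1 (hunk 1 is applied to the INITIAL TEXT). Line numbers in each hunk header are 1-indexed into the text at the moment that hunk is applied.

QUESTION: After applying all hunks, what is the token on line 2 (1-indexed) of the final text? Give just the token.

Hunk 1: at line 1 remove [wfqv] add [qhb,vuly,oab] -> 8 lines: ryl qhb vuly oab uzv hzfu cwmte yktyb
Hunk 2: at line 2 remove [oab] add [vyk,scetl] -> 9 lines: ryl qhb vuly vyk scetl uzv hzfu cwmte yktyb
Hunk 3: at line 2 remove [vyk,scetl,uzv] add [lry,lhs,cqexp] -> 9 lines: ryl qhb vuly lry lhs cqexp hzfu cwmte yktyb
Final line 2: qhb

Answer: qhb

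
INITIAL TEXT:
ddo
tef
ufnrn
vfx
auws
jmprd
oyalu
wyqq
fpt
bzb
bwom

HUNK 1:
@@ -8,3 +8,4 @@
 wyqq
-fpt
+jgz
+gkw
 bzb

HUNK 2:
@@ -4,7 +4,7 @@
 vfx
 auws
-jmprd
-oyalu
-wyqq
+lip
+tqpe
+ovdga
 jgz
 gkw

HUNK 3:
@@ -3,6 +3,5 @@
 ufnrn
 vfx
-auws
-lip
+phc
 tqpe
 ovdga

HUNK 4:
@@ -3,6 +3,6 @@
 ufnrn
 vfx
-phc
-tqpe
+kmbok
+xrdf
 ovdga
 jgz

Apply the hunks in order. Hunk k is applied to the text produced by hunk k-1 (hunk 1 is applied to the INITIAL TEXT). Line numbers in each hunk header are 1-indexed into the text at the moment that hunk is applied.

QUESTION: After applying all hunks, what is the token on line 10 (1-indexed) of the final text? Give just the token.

Answer: bzb

Derivation:
Hunk 1: at line 8 remove [fpt] add [jgz,gkw] -> 12 lines: ddo tef ufnrn vfx auws jmprd oyalu wyqq jgz gkw bzb bwom
Hunk 2: at line 4 remove [jmprd,oyalu,wyqq] add [lip,tqpe,ovdga] -> 12 lines: ddo tef ufnrn vfx auws lip tqpe ovdga jgz gkw bzb bwom
Hunk 3: at line 3 remove [auws,lip] add [phc] -> 11 lines: ddo tef ufnrn vfx phc tqpe ovdga jgz gkw bzb bwom
Hunk 4: at line 3 remove [phc,tqpe] add [kmbok,xrdf] -> 11 lines: ddo tef ufnrn vfx kmbok xrdf ovdga jgz gkw bzb bwom
Final line 10: bzb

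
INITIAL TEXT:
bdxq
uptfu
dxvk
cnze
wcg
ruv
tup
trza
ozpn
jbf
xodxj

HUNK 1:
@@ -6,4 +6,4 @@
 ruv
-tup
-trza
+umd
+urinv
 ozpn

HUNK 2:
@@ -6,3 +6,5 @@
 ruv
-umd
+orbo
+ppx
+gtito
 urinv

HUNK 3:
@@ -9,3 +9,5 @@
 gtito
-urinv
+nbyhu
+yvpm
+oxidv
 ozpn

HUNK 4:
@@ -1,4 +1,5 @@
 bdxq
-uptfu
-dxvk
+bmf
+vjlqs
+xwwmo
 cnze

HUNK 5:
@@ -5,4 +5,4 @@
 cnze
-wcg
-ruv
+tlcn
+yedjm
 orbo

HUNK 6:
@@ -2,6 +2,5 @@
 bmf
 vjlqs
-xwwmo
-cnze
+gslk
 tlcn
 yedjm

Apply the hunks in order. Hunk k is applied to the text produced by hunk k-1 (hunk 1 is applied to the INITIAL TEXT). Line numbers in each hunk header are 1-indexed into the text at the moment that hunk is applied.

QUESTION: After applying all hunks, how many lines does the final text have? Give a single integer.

Hunk 1: at line 6 remove [tup,trza] add [umd,urinv] -> 11 lines: bdxq uptfu dxvk cnze wcg ruv umd urinv ozpn jbf xodxj
Hunk 2: at line 6 remove [umd] add [orbo,ppx,gtito] -> 13 lines: bdxq uptfu dxvk cnze wcg ruv orbo ppx gtito urinv ozpn jbf xodxj
Hunk 3: at line 9 remove [urinv] add [nbyhu,yvpm,oxidv] -> 15 lines: bdxq uptfu dxvk cnze wcg ruv orbo ppx gtito nbyhu yvpm oxidv ozpn jbf xodxj
Hunk 4: at line 1 remove [uptfu,dxvk] add [bmf,vjlqs,xwwmo] -> 16 lines: bdxq bmf vjlqs xwwmo cnze wcg ruv orbo ppx gtito nbyhu yvpm oxidv ozpn jbf xodxj
Hunk 5: at line 5 remove [wcg,ruv] add [tlcn,yedjm] -> 16 lines: bdxq bmf vjlqs xwwmo cnze tlcn yedjm orbo ppx gtito nbyhu yvpm oxidv ozpn jbf xodxj
Hunk 6: at line 2 remove [xwwmo,cnze] add [gslk] -> 15 lines: bdxq bmf vjlqs gslk tlcn yedjm orbo ppx gtito nbyhu yvpm oxidv ozpn jbf xodxj
Final line count: 15

Answer: 15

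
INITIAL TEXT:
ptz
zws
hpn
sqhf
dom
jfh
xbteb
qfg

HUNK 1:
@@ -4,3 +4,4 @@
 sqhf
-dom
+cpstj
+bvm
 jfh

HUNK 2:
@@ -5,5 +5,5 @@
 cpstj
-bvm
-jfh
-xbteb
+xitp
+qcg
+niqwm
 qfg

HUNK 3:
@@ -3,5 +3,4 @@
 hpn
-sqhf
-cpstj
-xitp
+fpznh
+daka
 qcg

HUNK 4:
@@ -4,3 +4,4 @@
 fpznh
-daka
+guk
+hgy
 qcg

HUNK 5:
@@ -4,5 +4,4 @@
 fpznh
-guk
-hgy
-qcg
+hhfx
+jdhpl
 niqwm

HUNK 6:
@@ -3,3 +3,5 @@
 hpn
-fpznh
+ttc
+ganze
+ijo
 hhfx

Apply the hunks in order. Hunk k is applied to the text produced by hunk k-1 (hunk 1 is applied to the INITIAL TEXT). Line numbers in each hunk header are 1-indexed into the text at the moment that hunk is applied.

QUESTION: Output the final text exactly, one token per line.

Answer: ptz
zws
hpn
ttc
ganze
ijo
hhfx
jdhpl
niqwm
qfg

Derivation:
Hunk 1: at line 4 remove [dom] add [cpstj,bvm] -> 9 lines: ptz zws hpn sqhf cpstj bvm jfh xbteb qfg
Hunk 2: at line 5 remove [bvm,jfh,xbteb] add [xitp,qcg,niqwm] -> 9 lines: ptz zws hpn sqhf cpstj xitp qcg niqwm qfg
Hunk 3: at line 3 remove [sqhf,cpstj,xitp] add [fpznh,daka] -> 8 lines: ptz zws hpn fpznh daka qcg niqwm qfg
Hunk 4: at line 4 remove [daka] add [guk,hgy] -> 9 lines: ptz zws hpn fpznh guk hgy qcg niqwm qfg
Hunk 5: at line 4 remove [guk,hgy,qcg] add [hhfx,jdhpl] -> 8 lines: ptz zws hpn fpznh hhfx jdhpl niqwm qfg
Hunk 6: at line 3 remove [fpznh] add [ttc,ganze,ijo] -> 10 lines: ptz zws hpn ttc ganze ijo hhfx jdhpl niqwm qfg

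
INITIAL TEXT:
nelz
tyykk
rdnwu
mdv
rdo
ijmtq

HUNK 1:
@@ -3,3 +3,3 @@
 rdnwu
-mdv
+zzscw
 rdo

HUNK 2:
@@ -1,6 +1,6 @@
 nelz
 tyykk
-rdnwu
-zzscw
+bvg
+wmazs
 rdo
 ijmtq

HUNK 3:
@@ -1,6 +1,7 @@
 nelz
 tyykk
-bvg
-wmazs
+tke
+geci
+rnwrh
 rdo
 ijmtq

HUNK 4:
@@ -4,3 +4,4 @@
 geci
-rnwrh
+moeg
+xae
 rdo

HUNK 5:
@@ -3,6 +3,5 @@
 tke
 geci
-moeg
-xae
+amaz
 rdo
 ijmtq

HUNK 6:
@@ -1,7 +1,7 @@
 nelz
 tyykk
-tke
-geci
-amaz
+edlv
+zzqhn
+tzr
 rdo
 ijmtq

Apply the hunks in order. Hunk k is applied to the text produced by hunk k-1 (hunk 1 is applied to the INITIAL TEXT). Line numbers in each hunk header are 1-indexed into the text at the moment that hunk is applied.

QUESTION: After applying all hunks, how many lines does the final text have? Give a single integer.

Answer: 7

Derivation:
Hunk 1: at line 3 remove [mdv] add [zzscw] -> 6 lines: nelz tyykk rdnwu zzscw rdo ijmtq
Hunk 2: at line 1 remove [rdnwu,zzscw] add [bvg,wmazs] -> 6 lines: nelz tyykk bvg wmazs rdo ijmtq
Hunk 3: at line 1 remove [bvg,wmazs] add [tke,geci,rnwrh] -> 7 lines: nelz tyykk tke geci rnwrh rdo ijmtq
Hunk 4: at line 4 remove [rnwrh] add [moeg,xae] -> 8 lines: nelz tyykk tke geci moeg xae rdo ijmtq
Hunk 5: at line 3 remove [moeg,xae] add [amaz] -> 7 lines: nelz tyykk tke geci amaz rdo ijmtq
Hunk 6: at line 1 remove [tke,geci,amaz] add [edlv,zzqhn,tzr] -> 7 lines: nelz tyykk edlv zzqhn tzr rdo ijmtq
Final line count: 7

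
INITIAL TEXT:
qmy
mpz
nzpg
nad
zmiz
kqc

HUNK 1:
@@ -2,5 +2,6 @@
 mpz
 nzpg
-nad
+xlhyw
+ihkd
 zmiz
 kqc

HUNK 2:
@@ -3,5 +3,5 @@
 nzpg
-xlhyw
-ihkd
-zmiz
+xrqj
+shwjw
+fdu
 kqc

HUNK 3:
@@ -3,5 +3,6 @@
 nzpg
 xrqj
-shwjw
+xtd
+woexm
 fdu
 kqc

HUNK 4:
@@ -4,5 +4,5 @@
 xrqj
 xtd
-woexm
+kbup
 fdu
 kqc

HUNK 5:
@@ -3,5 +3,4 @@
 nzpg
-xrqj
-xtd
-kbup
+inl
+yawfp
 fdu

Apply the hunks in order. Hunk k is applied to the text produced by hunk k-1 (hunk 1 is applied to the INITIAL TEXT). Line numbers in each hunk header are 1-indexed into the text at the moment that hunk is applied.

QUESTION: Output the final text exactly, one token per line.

Answer: qmy
mpz
nzpg
inl
yawfp
fdu
kqc

Derivation:
Hunk 1: at line 2 remove [nad] add [xlhyw,ihkd] -> 7 lines: qmy mpz nzpg xlhyw ihkd zmiz kqc
Hunk 2: at line 3 remove [xlhyw,ihkd,zmiz] add [xrqj,shwjw,fdu] -> 7 lines: qmy mpz nzpg xrqj shwjw fdu kqc
Hunk 3: at line 3 remove [shwjw] add [xtd,woexm] -> 8 lines: qmy mpz nzpg xrqj xtd woexm fdu kqc
Hunk 4: at line 4 remove [woexm] add [kbup] -> 8 lines: qmy mpz nzpg xrqj xtd kbup fdu kqc
Hunk 5: at line 3 remove [xrqj,xtd,kbup] add [inl,yawfp] -> 7 lines: qmy mpz nzpg inl yawfp fdu kqc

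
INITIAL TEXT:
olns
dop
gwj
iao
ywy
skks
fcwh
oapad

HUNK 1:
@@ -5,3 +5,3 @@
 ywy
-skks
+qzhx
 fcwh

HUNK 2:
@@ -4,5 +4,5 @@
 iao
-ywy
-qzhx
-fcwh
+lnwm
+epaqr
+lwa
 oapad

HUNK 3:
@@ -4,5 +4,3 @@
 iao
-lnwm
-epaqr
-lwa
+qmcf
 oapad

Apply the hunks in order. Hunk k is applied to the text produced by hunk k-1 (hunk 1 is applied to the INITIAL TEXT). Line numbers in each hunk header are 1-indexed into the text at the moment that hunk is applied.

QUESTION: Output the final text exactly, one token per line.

Hunk 1: at line 5 remove [skks] add [qzhx] -> 8 lines: olns dop gwj iao ywy qzhx fcwh oapad
Hunk 2: at line 4 remove [ywy,qzhx,fcwh] add [lnwm,epaqr,lwa] -> 8 lines: olns dop gwj iao lnwm epaqr lwa oapad
Hunk 3: at line 4 remove [lnwm,epaqr,lwa] add [qmcf] -> 6 lines: olns dop gwj iao qmcf oapad

Answer: olns
dop
gwj
iao
qmcf
oapad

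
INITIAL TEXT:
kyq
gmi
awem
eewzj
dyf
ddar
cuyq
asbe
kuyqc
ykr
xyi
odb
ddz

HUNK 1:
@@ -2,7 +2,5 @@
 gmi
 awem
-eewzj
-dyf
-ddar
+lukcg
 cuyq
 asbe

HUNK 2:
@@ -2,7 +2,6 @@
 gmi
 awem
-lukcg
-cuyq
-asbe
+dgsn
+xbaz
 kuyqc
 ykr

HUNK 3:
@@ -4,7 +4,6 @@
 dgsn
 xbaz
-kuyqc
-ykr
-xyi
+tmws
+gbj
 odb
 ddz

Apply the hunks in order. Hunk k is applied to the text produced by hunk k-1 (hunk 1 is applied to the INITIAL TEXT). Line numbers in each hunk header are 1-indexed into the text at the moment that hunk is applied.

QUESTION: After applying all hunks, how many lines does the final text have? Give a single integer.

Answer: 9

Derivation:
Hunk 1: at line 2 remove [eewzj,dyf,ddar] add [lukcg] -> 11 lines: kyq gmi awem lukcg cuyq asbe kuyqc ykr xyi odb ddz
Hunk 2: at line 2 remove [lukcg,cuyq,asbe] add [dgsn,xbaz] -> 10 lines: kyq gmi awem dgsn xbaz kuyqc ykr xyi odb ddz
Hunk 3: at line 4 remove [kuyqc,ykr,xyi] add [tmws,gbj] -> 9 lines: kyq gmi awem dgsn xbaz tmws gbj odb ddz
Final line count: 9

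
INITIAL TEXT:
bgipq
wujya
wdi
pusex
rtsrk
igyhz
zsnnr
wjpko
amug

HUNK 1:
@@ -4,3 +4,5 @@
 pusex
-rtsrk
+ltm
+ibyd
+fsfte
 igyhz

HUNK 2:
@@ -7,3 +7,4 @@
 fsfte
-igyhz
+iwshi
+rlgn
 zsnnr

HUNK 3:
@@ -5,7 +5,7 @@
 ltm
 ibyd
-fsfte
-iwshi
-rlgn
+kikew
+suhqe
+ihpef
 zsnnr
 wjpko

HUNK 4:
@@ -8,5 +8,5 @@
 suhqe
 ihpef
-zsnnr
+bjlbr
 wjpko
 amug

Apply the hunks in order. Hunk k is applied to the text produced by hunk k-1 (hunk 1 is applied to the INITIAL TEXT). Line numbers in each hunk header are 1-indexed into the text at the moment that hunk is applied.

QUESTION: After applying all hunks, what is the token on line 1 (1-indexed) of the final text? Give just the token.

Hunk 1: at line 4 remove [rtsrk] add [ltm,ibyd,fsfte] -> 11 lines: bgipq wujya wdi pusex ltm ibyd fsfte igyhz zsnnr wjpko amug
Hunk 2: at line 7 remove [igyhz] add [iwshi,rlgn] -> 12 lines: bgipq wujya wdi pusex ltm ibyd fsfte iwshi rlgn zsnnr wjpko amug
Hunk 3: at line 5 remove [fsfte,iwshi,rlgn] add [kikew,suhqe,ihpef] -> 12 lines: bgipq wujya wdi pusex ltm ibyd kikew suhqe ihpef zsnnr wjpko amug
Hunk 4: at line 8 remove [zsnnr] add [bjlbr] -> 12 lines: bgipq wujya wdi pusex ltm ibyd kikew suhqe ihpef bjlbr wjpko amug
Final line 1: bgipq

Answer: bgipq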